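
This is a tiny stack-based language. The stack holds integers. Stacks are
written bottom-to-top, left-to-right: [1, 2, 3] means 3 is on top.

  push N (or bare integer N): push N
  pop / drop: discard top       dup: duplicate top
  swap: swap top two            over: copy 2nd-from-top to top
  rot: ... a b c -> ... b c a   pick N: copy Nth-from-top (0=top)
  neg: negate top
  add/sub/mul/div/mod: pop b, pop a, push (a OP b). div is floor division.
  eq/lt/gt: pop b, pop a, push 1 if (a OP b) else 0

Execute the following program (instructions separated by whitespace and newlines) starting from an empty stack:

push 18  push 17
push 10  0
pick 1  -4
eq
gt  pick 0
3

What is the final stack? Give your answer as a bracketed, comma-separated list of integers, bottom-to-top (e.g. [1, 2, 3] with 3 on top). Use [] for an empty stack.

Answer: [18, 17, 10, 0, 0, 3]

Derivation:
After 'push 18': [18]
After 'push 17': [18, 17]
After 'push 10': [18, 17, 10]
After 'push 0': [18, 17, 10, 0]
After 'pick 1': [18, 17, 10, 0, 10]
After 'push -4': [18, 17, 10, 0, 10, -4]
After 'eq': [18, 17, 10, 0, 0]
After 'gt': [18, 17, 10, 0]
After 'pick 0': [18, 17, 10, 0, 0]
After 'push 3': [18, 17, 10, 0, 0, 3]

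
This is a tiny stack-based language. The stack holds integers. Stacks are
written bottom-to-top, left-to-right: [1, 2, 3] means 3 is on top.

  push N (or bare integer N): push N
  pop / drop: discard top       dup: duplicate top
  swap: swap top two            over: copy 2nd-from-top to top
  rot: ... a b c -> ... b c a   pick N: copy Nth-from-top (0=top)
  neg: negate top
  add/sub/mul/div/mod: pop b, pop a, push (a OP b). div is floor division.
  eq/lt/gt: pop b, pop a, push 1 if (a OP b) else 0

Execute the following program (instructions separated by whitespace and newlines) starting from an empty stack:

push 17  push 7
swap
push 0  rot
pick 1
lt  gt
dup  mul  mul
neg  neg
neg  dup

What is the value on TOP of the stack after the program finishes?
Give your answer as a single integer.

Answer: 0

Derivation:
After 'push 17': [17]
After 'push 7': [17, 7]
After 'swap': [7, 17]
After 'push 0': [7, 17, 0]
After 'rot': [17, 0, 7]
After 'pick 1': [17, 0, 7, 0]
After 'lt': [17, 0, 0]
After 'gt': [17, 0]
After 'dup': [17, 0, 0]
After 'mul': [17, 0]
After 'mul': [0]
After 'neg': [0]
After 'neg': [0]
After 'neg': [0]
After 'dup': [0, 0]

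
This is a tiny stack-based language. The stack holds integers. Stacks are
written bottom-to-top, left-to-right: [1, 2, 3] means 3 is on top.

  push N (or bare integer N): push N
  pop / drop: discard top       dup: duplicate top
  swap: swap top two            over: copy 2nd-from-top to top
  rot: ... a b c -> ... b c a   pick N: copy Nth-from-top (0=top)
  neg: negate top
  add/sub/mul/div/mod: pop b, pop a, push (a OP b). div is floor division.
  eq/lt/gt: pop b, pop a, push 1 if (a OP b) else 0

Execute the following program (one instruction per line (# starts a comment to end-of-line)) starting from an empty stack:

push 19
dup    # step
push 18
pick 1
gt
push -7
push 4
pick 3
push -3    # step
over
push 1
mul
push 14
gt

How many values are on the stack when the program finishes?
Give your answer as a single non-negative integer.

After 'push 19': stack = [19] (depth 1)
After 'dup': stack = [19, 19] (depth 2)
After 'push 18': stack = [19, 19, 18] (depth 3)
After 'pick 1': stack = [19, 19, 18, 19] (depth 4)
After 'gt': stack = [19, 19, 0] (depth 3)
After 'push -7': stack = [19, 19, 0, -7] (depth 4)
After 'push 4': stack = [19, 19, 0, -7, 4] (depth 5)
After 'pick 3': stack = [19, 19, 0, -7, 4, 19] (depth 6)
After 'push -3': stack = [19, 19, 0, -7, 4, 19, -3] (depth 7)
After 'over': stack = [19, 19, 0, -7, 4, 19, -3, 19] (depth 8)
After 'push 1': stack = [19, 19, 0, -7, 4, 19, -3, 19, 1] (depth 9)
After 'mul': stack = [19, 19, 0, -7, 4, 19, -3, 19] (depth 8)
After 'push 14': stack = [19, 19, 0, -7, 4, 19, -3, 19, 14] (depth 9)
After 'gt': stack = [19, 19, 0, -7, 4, 19, -3, 1] (depth 8)

Answer: 8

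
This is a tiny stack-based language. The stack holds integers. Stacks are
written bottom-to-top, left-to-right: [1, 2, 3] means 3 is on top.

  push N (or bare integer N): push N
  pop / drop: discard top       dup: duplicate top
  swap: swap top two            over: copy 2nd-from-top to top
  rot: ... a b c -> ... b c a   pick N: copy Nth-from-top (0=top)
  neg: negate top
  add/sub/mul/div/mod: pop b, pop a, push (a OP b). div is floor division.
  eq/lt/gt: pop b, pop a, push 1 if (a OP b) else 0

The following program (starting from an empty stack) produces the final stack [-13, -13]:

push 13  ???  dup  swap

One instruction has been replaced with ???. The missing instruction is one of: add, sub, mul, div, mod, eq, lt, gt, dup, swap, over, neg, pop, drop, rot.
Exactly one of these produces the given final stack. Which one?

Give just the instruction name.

Answer: neg

Derivation:
Stack before ???: [13]
Stack after ???:  [-13]
The instruction that transforms [13] -> [-13] is: neg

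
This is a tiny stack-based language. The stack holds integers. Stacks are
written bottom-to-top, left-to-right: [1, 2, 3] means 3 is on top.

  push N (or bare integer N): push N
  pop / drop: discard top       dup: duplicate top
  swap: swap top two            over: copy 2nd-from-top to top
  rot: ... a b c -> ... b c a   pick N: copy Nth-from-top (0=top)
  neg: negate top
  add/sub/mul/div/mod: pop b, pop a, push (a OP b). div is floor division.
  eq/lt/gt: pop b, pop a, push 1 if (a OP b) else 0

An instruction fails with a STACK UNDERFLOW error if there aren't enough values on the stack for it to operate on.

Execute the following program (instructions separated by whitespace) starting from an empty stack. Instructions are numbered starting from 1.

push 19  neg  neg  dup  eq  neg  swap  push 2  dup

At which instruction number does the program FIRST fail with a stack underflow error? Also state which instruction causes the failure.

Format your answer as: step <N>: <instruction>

Step 1 ('push 19'): stack = [19], depth = 1
Step 2 ('neg'): stack = [-19], depth = 1
Step 3 ('neg'): stack = [19], depth = 1
Step 4 ('dup'): stack = [19, 19], depth = 2
Step 5 ('eq'): stack = [1], depth = 1
Step 6 ('neg'): stack = [-1], depth = 1
Step 7 ('swap'): needs 2 value(s) but depth is 1 — STACK UNDERFLOW

Answer: step 7: swap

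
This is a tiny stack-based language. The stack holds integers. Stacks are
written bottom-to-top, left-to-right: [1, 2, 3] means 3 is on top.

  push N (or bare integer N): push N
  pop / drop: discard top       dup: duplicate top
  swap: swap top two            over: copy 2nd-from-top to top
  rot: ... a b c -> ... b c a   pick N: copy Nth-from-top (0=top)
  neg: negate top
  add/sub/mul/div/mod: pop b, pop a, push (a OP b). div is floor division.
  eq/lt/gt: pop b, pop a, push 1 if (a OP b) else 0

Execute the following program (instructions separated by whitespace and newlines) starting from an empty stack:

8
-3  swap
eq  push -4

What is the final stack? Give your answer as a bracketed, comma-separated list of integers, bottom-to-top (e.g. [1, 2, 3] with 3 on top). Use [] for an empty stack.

Answer: [0, -4]

Derivation:
After 'push 8': [8]
After 'push -3': [8, -3]
After 'swap': [-3, 8]
After 'eq': [0]
After 'push -4': [0, -4]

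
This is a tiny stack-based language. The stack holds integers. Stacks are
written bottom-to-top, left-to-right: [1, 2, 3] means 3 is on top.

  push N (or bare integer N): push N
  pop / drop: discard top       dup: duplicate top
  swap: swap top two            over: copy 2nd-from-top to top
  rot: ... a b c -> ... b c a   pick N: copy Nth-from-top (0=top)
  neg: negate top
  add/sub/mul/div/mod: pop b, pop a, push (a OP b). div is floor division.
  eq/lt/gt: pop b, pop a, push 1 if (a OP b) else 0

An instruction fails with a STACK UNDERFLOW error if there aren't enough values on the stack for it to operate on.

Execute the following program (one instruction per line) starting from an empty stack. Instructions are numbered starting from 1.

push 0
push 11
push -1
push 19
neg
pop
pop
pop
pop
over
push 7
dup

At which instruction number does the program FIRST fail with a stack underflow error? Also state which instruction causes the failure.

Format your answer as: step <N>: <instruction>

Answer: step 10: over

Derivation:
Step 1 ('push 0'): stack = [0], depth = 1
Step 2 ('push 11'): stack = [0, 11], depth = 2
Step 3 ('push -1'): stack = [0, 11, -1], depth = 3
Step 4 ('push 19'): stack = [0, 11, -1, 19], depth = 4
Step 5 ('neg'): stack = [0, 11, -1, -19], depth = 4
Step 6 ('pop'): stack = [0, 11, -1], depth = 3
Step 7 ('pop'): stack = [0, 11], depth = 2
Step 8 ('pop'): stack = [0], depth = 1
Step 9 ('pop'): stack = [], depth = 0
Step 10 ('over'): needs 2 value(s) but depth is 0 — STACK UNDERFLOW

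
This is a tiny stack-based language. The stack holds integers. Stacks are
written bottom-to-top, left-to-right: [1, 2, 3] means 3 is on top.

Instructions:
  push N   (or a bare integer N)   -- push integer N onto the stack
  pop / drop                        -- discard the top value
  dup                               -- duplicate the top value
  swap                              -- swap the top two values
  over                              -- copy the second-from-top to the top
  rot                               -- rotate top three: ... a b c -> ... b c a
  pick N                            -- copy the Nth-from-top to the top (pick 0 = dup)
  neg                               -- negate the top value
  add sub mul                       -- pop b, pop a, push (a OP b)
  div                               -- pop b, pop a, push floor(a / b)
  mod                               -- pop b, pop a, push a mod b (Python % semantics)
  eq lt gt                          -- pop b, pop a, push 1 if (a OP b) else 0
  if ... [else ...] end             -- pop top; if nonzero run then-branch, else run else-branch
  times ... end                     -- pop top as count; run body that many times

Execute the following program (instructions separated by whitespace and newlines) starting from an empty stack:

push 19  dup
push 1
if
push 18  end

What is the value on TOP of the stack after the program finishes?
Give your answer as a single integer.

Answer: 18

Derivation:
After 'push 19': [19]
After 'dup': [19, 19]
After 'push 1': [19, 19, 1]
After 'if': [19, 19]
After 'push 18': [19, 19, 18]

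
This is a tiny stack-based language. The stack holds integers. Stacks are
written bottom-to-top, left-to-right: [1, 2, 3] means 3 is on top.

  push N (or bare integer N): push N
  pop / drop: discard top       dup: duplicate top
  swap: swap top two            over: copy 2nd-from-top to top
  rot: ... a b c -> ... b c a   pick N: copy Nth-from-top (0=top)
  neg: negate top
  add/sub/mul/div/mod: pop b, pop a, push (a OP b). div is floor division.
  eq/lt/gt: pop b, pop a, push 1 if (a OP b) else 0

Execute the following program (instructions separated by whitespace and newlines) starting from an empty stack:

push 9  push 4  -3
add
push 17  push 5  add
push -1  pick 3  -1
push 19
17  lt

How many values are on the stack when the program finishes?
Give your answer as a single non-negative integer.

After 'push 9': stack = [9] (depth 1)
After 'push 4': stack = [9, 4] (depth 2)
After 'push -3': stack = [9, 4, -3] (depth 3)
After 'add': stack = [9, 1] (depth 2)
After 'push 17': stack = [9, 1, 17] (depth 3)
After 'push 5': stack = [9, 1, 17, 5] (depth 4)
After 'add': stack = [9, 1, 22] (depth 3)
After 'push -1': stack = [9, 1, 22, -1] (depth 4)
After 'pick 3': stack = [9, 1, 22, -1, 9] (depth 5)
After 'push -1': stack = [9, 1, 22, -1, 9, -1] (depth 6)
After 'push 19': stack = [9, 1, 22, -1, 9, -1, 19] (depth 7)
After 'push 17': stack = [9, 1, 22, -1, 9, -1, 19, 17] (depth 8)
After 'lt': stack = [9, 1, 22, -1, 9, -1, 0] (depth 7)

Answer: 7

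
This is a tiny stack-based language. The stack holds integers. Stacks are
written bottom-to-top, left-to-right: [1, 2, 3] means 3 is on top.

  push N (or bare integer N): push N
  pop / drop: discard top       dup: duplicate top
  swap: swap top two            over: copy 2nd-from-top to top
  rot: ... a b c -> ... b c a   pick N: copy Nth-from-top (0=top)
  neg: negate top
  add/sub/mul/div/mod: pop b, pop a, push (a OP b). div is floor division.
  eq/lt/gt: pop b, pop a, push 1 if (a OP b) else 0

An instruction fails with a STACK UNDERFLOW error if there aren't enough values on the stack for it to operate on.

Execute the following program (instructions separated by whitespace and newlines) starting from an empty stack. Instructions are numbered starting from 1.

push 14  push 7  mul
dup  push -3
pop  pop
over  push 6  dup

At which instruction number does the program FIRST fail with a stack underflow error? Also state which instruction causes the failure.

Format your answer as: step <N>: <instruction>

Step 1 ('push 14'): stack = [14], depth = 1
Step 2 ('push 7'): stack = [14, 7], depth = 2
Step 3 ('mul'): stack = [98], depth = 1
Step 4 ('dup'): stack = [98, 98], depth = 2
Step 5 ('push -3'): stack = [98, 98, -3], depth = 3
Step 6 ('pop'): stack = [98, 98], depth = 2
Step 7 ('pop'): stack = [98], depth = 1
Step 8 ('over'): needs 2 value(s) but depth is 1 — STACK UNDERFLOW

Answer: step 8: over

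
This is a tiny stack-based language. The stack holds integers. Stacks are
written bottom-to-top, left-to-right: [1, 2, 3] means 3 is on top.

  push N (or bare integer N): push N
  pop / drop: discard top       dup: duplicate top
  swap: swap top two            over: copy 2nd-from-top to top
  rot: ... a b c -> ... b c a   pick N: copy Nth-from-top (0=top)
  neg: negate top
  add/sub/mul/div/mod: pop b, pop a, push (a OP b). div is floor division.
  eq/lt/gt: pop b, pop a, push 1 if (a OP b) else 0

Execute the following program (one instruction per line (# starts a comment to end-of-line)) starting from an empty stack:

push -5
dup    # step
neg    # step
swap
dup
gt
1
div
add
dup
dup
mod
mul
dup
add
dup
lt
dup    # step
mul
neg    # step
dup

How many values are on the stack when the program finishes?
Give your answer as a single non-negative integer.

After 'push -5': stack = [-5] (depth 1)
After 'dup': stack = [-5, -5] (depth 2)
After 'neg': stack = [-5, 5] (depth 2)
After 'swap': stack = [5, -5] (depth 2)
After 'dup': stack = [5, -5, -5] (depth 3)
After 'gt': stack = [5, 0] (depth 2)
After 'push 1': stack = [5, 0, 1] (depth 3)
After 'div': stack = [5, 0] (depth 2)
After 'add': stack = [5] (depth 1)
After 'dup': stack = [5, 5] (depth 2)
  ...
After 'mod': stack = [5, 0] (depth 2)
After 'mul': stack = [0] (depth 1)
After 'dup': stack = [0, 0] (depth 2)
After 'add': stack = [0] (depth 1)
After 'dup': stack = [0, 0] (depth 2)
After 'lt': stack = [0] (depth 1)
After 'dup': stack = [0, 0] (depth 2)
After 'mul': stack = [0] (depth 1)
After 'neg': stack = [0] (depth 1)
After 'dup': stack = [0, 0] (depth 2)

Answer: 2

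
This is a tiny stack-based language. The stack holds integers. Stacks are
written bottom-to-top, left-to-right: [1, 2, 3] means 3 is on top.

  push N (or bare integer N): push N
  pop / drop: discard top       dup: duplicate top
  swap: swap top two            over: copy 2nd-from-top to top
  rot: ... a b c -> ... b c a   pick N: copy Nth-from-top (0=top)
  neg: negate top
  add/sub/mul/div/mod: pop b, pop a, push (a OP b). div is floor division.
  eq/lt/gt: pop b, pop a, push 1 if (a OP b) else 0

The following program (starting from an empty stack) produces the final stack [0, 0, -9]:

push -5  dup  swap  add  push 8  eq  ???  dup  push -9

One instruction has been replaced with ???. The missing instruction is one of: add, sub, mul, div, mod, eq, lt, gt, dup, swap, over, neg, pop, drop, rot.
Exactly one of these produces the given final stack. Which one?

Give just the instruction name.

Stack before ???: [0]
Stack after ???:  [0]
The instruction that transforms [0] -> [0] is: neg

Answer: neg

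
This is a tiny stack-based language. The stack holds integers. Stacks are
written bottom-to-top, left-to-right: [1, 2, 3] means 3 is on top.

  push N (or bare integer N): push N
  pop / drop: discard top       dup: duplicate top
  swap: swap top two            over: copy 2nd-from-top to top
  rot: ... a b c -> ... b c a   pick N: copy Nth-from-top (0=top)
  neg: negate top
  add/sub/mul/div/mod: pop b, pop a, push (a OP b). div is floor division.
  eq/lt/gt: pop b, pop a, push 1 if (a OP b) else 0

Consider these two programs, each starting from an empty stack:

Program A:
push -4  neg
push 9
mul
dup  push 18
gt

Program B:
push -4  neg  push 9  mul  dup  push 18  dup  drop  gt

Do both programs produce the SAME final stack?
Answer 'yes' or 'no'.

Program A trace:
  After 'push -4': [-4]
  After 'neg': [4]
  After 'push 9': [4, 9]
  After 'mul': [36]
  After 'dup': [36, 36]
  After 'push 18': [36, 36, 18]
  After 'gt': [36, 1]
Program A final stack: [36, 1]

Program B trace:
  After 'push -4': [-4]
  After 'neg': [4]
  After 'push 9': [4, 9]
  After 'mul': [36]
  After 'dup': [36, 36]
  After 'push 18': [36, 36, 18]
  After 'dup': [36, 36, 18, 18]
  After 'drop': [36, 36, 18]
  After 'gt': [36, 1]
Program B final stack: [36, 1]
Same: yes

Answer: yes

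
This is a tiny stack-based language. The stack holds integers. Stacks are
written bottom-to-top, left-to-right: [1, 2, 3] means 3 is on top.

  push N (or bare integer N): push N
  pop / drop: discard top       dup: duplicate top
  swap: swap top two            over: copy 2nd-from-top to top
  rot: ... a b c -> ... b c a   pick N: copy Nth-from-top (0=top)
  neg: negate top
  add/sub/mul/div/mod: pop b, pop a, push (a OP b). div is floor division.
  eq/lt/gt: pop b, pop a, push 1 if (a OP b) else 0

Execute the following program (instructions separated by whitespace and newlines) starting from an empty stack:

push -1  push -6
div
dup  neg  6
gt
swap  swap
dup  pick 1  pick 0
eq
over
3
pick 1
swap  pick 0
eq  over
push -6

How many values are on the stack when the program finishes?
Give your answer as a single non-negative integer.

Answer: 9

Derivation:
After 'push -1': stack = [-1] (depth 1)
After 'push -6': stack = [-1, -6] (depth 2)
After 'div': stack = [0] (depth 1)
After 'dup': stack = [0, 0] (depth 2)
After 'neg': stack = [0, 0] (depth 2)
After 'push 6': stack = [0, 0, 6] (depth 3)
After 'gt': stack = [0, 0] (depth 2)
After 'swap': stack = [0, 0] (depth 2)
After 'swap': stack = [0, 0] (depth 2)
After 'dup': stack = [0, 0, 0] (depth 3)
  ...
After 'pick 0': stack = [0, 0, 0, 0, 0] (depth 5)
After 'eq': stack = [0, 0, 0, 1] (depth 4)
After 'over': stack = [0, 0, 0, 1, 0] (depth 5)
After 'push 3': stack = [0, 0, 0, 1, 0, 3] (depth 6)
After 'pick 1': stack = [0, 0, 0, 1, 0, 3, 0] (depth 7)
After 'swap': stack = [0, 0, 0, 1, 0, 0, 3] (depth 7)
After 'pick 0': stack = [0, 0, 0, 1, 0, 0, 3, 3] (depth 8)
After 'eq': stack = [0, 0, 0, 1, 0, 0, 1] (depth 7)
After 'over': stack = [0, 0, 0, 1, 0, 0, 1, 0] (depth 8)
After 'push -6': stack = [0, 0, 0, 1, 0, 0, 1, 0, -6] (depth 9)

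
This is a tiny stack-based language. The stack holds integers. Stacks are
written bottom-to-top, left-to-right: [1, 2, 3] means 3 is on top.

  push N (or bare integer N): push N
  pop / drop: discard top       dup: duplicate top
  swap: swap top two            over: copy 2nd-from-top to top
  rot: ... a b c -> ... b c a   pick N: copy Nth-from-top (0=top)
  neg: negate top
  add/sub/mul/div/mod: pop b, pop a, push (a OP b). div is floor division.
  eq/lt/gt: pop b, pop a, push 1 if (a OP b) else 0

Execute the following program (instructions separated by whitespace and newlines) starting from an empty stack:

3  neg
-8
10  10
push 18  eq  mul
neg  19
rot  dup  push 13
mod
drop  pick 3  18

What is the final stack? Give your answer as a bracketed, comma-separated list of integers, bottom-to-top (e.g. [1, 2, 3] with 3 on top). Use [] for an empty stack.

Answer: [-3, 0, 19, -8, -3, 18]

Derivation:
After 'push 3': [3]
After 'neg': [-3]
After 'push -8': [-3, -8]
After 'push 10': [-3, -8, 10]
After 'push 10': [-3, -8, 10, 10]
After 'push 18': [-3, -8, 10, 10, 18]
After 'eq': [-3, -8, 10, 0]
After 'mul': [-3, -8, 0]
After 'neg': [-3, -8, 0]
After 'push 19': [-3, -8, 0, 19]
After 'rot': [-3, 0, 19, -8]
After 'dup': [-3, 0, 19, -8, -8]
After 'push 13': [-3, 0, 19, -8, -8, 13]
After 'mod': [-3, 0, 19, -8, 5]
After 'drop': [-3, 0, 19, -8]
After 'pick 3': [-3, 0, 19, -8, -3]
After 'push 18': [-3, 0, 19, -8, -3, 18]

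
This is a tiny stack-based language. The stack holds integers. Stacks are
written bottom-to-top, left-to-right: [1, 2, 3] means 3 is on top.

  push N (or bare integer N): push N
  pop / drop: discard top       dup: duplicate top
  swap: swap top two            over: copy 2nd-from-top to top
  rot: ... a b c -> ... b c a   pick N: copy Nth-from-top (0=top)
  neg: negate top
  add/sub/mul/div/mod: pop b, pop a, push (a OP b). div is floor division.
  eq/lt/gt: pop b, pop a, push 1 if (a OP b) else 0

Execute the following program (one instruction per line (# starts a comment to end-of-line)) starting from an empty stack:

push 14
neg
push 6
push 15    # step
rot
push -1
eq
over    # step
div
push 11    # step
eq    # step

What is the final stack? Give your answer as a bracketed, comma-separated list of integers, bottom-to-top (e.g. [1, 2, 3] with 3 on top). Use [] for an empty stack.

Answer: [6, 15, 0]

Derivation:
After 'push 14': [14]
After 'neg': [-14]
After 'push 6': [-14, 6]
After 'push 15': [-14, 6, 15]
After 'rot': [6, 15, -14]
After 'push -1': [6, 15, -14, -1]
After 'eq': [6, 15, 0]
After 'over': [6, 15, 0, 15]
After 'div': [6, 15, 0]
After 'push 11': [6, 15, 0, 11]
After 'eq': [6, 15, 0]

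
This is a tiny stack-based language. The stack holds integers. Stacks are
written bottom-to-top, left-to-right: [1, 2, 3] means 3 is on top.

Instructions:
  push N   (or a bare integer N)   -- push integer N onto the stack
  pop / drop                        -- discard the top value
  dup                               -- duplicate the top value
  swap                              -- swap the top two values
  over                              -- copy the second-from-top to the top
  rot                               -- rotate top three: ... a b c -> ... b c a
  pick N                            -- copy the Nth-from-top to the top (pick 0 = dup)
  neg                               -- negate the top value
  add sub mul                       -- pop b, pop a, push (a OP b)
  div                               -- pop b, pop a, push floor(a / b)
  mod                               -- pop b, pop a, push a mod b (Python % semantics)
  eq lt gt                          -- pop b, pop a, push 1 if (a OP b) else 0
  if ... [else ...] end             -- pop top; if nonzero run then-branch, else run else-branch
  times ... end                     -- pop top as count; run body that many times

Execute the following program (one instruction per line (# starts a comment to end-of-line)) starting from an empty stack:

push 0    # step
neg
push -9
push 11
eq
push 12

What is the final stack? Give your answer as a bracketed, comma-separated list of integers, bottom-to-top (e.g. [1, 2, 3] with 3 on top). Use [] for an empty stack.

After 'push 0': [0]
After 'neg': [0]
After 'push -9': [0, -9]
After 'push 11': [0, -9, 11]
After 'eq': [0, 0]
After 'push 12': [0, 0, 12]

Answer: [0, 0, 12]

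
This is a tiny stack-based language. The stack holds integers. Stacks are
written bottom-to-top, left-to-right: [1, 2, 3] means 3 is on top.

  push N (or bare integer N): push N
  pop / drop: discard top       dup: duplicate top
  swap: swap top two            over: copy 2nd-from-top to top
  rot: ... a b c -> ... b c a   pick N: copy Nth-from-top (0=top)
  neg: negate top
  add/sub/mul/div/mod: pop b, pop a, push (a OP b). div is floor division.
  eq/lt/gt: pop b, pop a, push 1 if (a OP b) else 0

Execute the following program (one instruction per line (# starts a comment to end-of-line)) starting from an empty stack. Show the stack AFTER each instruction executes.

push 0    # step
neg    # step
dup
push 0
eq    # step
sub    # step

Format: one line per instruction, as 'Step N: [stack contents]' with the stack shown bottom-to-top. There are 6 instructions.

Step 1: [0]
Step 2: [0]
Step 3: [0, 0]
Step 4: [0, 0, 0]
Step 5: [0, 1]
Step 6: [-1]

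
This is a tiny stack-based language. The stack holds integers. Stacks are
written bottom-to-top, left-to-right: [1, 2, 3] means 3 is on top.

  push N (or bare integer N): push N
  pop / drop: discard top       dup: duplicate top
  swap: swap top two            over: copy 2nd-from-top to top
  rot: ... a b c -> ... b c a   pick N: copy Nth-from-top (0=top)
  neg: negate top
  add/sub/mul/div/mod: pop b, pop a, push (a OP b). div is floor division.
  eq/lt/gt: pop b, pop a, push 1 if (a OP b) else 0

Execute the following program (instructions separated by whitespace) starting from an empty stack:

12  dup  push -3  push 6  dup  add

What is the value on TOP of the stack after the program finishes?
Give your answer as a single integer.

Answer: 12

Derivation:
After 'push 12': [12]
After 'dup': [12, 12]
After 'push -3': [12, 12, -3]
After 'push 6': [12, 12, -3, 6]
After 'dup': [12, 12, -3, 6, 6]
After 'add': [12, 12, -3, 12]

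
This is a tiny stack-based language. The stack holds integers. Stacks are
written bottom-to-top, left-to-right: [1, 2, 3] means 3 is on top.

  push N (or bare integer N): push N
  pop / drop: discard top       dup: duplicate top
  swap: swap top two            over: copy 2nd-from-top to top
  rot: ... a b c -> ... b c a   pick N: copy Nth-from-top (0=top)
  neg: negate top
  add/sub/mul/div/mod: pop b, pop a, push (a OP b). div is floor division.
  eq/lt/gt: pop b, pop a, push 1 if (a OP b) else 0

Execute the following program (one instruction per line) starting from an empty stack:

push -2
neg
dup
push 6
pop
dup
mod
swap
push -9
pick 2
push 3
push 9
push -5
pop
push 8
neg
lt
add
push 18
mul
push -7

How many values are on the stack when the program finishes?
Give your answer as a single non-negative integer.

Answer: 6

Derivation:
After 'push -2': stack = [-2] (depth 1)
After 'neg': stack = [2] (depth 1)
After 'dup': stack = [2, 2] (depth 2)
After 'push 6': stack = [2, 2, 6] (depth 3)
After 'pop': stack = [2, 2] (depth 2)
After 'dup': stack = [2, 2, 2] (depth 3)
After 'mod': stack = [2, 0] (depth 2)
After 'swap': stack = [0, 2] (depth 2)
After 'push -9': stack = [0, 2, -9] (depth 3)
After 'pick 2': stack = [0, 2, -9, 0] (depth 4)
  ...
After 'push 9': stack = [0, 2, -9, 0, 3, 9] (depth 6)
After 'push -5': stack = [0, 2, -9, 0, 3, 9, -5] (depth 7)
After 'pop': stack = [0, 2, -9, 0, 3, 9] (depth 6)
After 'push 8': stack = [0, 2, -9, 0, 3, 9, 8] (depth 7)
After 'neg': stack = [0, 2, -9, 0, 3, 9, -8] (depth 7)
After 'lt': stack = [0, 2, -9, 0, 3, 0] (depth 6)
After 'add': stack = [0, 2, -9, 0, 3] (depth 5)
After 'push 18': stack = [0, 2, -9, 0, 3, 18] (depth 6)
After 'mul': stack = [0, 2, -9, 0, 54] (depth 5)
After 'push -7': stack = [0, 2, -9, 0, 54, -7] (depth 6)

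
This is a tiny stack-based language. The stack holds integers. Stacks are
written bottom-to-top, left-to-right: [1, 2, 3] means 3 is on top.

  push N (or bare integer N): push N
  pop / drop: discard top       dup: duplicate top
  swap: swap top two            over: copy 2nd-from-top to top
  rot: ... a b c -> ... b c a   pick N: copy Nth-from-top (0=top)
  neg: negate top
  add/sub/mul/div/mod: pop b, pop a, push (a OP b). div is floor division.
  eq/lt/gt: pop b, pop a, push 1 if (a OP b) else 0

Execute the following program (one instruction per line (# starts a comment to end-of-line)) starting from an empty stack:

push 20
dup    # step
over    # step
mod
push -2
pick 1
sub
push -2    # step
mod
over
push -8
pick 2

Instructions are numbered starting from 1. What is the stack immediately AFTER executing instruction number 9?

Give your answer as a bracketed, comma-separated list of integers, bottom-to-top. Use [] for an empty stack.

Step 1 ('push 20'): [20]
Step 2 ('dup'): [20, 20]
Step 3 ('over'): [20, 20, 20]
Step 4 ('mod'): [20, 0]
Step 5 ('push -2'): [20, 0, -2]
Step 6 ('pick 1'): [20, 0, -2, 0]
Step 7 ('sub'): [20, 0, -2]
Step 8 ('push -2'): [20, 0, -2, -2]
Step 9 ('mod'): [20, 0, 0]

Answer: [20, 0, 0]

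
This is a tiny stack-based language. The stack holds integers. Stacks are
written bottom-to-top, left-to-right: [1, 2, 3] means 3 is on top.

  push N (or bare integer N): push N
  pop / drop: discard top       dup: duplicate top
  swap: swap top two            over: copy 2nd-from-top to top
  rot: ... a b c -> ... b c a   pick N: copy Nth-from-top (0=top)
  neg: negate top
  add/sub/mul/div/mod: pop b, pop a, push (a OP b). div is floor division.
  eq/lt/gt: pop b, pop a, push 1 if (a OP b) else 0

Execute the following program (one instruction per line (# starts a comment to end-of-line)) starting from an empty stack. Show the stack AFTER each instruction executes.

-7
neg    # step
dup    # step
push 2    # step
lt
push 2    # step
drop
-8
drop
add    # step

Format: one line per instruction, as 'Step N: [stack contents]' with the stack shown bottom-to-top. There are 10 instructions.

Step 1: [-7]
Step 2: [7]
Step 3: [7, 7]
Step 4: [7, 7, 2]
Step 5: [7, 0]
Step 6: [7, 0, 2]
Step 7: [7, 0]
Step 8: [7, 0, -8]
Step 9: [7, 0]
Step 10: [7]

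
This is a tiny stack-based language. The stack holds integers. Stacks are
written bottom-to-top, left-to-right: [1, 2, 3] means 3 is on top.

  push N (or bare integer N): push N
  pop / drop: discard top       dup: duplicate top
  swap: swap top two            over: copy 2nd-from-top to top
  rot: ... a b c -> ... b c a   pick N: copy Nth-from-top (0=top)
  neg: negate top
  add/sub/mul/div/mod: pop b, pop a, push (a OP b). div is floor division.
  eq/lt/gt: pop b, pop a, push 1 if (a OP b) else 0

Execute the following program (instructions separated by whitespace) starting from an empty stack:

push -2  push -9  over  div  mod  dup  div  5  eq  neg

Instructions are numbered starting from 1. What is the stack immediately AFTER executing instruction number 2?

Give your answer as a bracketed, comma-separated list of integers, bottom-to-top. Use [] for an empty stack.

Step 1 ('push -2'): [-2]
Step 2 ('push -9'): [-2, -9]

Answer: [-2, -9]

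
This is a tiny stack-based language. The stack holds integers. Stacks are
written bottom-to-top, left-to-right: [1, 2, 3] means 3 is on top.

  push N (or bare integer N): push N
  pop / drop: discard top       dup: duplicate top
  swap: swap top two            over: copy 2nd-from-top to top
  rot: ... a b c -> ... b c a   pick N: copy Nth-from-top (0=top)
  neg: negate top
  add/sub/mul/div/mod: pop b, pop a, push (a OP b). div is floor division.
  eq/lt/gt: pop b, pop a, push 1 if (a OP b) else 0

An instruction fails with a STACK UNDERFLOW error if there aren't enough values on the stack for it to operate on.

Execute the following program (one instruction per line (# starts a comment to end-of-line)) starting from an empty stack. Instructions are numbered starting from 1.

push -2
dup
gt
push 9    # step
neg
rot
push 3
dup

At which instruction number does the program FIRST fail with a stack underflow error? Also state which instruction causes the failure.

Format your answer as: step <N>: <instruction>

Step 1 ('push -2'): stack = [-2], depth = 1
Step 2 ('dup'): stack = [-2, -2], depth = 2
Step 3 ('gt'): stack = [0], depth = 1
Step 4 ('push 9'): stack = [0, 9], depth = 2
Step 5 ('neg'): stack = [0, -9], depth = 2
Step 6 ('rot'): needs 3 value(s) but depth is 2 — STACK UNDERFLOW

Answer: step 6: rot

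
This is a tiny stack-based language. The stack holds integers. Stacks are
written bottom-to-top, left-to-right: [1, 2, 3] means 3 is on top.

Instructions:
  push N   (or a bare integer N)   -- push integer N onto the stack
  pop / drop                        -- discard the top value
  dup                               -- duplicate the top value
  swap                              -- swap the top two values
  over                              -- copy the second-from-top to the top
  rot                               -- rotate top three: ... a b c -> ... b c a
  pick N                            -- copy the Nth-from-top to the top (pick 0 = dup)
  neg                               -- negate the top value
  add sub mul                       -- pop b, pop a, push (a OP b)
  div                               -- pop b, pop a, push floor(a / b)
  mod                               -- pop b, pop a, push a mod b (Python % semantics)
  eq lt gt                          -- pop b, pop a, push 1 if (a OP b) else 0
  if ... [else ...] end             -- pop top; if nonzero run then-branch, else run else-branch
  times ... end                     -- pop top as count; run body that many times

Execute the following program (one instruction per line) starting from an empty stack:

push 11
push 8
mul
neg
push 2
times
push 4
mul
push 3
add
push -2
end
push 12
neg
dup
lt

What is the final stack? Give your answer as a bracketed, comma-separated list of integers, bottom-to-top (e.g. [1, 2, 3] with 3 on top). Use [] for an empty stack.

Answer: [-349, -5, -2, 0]

Derivation:
After 'push 11': [11]
After 'push 8': [11, 8]
After 'mul': [88]
After 'neg': [-88]
After 'push 2': [-88, 2]
After 'times': [-88]
After 'push 4': [-88, 4]
After 'mul': [-352]
After 'push 3': [-352, 3]
After 'add': [-349]
After 'push -2': [-349, -2]
After 'push 4': [-349, -2, 4]
After 'mul': [-349, -8]
After 'push 3': [-349, -8, 3]
After 'add': [-349, -5]
After 'push -2': [-349, -5, -2]
After 'push 12': [-349, -5, -2, 12]
After 'neg': [-349, -5, -2, -12]
After 'dup': [-349, -5, -2, -12, -12]
After 'lt': [-349, -5, -2, 0]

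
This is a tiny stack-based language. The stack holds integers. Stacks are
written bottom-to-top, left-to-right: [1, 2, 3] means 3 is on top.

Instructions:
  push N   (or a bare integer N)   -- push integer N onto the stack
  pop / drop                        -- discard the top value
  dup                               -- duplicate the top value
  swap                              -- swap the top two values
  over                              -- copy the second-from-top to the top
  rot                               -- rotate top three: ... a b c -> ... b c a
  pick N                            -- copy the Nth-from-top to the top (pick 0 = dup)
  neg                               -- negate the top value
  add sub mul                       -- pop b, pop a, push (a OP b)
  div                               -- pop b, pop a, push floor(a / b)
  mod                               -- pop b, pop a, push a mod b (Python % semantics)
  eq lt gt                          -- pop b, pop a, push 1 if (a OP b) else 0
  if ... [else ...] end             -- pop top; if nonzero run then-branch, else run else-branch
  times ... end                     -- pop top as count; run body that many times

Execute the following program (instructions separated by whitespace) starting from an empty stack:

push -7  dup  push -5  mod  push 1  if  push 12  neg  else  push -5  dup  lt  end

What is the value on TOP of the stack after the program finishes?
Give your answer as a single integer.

Answer: -12

Derivation:
After 'push -7': [-7]
After 'dup': [-7, -7]
After 'push -5': [-7, -7, -5]
After 'mod': [-7, -2]
After 'push 1': [-7, -2, 1]
After 'if': [-7, -2]
After 'push 12': [-7, -2, 12]
After 'neg': [-7, -2, -12]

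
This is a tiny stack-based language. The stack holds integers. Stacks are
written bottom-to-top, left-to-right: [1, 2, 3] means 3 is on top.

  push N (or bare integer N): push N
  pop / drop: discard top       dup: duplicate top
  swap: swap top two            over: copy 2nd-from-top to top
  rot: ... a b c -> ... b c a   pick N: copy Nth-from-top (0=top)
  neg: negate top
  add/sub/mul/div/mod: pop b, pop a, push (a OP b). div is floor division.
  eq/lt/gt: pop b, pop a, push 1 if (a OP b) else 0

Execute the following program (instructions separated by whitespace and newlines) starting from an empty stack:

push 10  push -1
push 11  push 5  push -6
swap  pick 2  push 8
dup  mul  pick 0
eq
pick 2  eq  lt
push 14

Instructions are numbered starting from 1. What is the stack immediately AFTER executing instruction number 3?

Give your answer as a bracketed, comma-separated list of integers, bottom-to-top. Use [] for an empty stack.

Answer: [10, -1, 11]

Derivation:
Step 1 ('push 10'): [10]
Step 2 ('push -1'): [10, -1]
Step 3 ('push 11'): [10, -1, 11]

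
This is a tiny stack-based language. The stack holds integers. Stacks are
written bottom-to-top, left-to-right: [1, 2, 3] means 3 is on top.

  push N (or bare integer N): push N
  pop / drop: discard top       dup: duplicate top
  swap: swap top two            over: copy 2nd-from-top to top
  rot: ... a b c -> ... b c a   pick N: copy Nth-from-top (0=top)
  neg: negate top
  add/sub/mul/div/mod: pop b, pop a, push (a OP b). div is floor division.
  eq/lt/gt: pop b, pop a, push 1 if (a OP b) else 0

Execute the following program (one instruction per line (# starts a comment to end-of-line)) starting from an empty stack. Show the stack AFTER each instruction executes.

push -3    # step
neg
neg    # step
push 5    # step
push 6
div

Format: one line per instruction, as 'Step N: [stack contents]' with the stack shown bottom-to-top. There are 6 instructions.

Step 1: [-3]
Step 2: [3]
Step 3: [-3]
Step 4: [-3, 5]
Step 5: [-3, 5, 6]
Step 6: [-3, 0]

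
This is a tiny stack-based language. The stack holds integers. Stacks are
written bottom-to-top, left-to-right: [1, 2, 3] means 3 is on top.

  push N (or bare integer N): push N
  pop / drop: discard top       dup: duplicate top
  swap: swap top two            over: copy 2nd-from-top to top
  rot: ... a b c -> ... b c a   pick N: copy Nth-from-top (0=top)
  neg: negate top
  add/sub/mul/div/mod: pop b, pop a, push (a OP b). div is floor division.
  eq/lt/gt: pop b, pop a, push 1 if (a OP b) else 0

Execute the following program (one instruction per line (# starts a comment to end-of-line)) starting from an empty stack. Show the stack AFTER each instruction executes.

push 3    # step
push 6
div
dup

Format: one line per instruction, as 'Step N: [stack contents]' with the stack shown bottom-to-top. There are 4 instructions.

Step 1: [3]
Step 2: [3, 6]
Step 3: [0]
Step 4: [0, 0]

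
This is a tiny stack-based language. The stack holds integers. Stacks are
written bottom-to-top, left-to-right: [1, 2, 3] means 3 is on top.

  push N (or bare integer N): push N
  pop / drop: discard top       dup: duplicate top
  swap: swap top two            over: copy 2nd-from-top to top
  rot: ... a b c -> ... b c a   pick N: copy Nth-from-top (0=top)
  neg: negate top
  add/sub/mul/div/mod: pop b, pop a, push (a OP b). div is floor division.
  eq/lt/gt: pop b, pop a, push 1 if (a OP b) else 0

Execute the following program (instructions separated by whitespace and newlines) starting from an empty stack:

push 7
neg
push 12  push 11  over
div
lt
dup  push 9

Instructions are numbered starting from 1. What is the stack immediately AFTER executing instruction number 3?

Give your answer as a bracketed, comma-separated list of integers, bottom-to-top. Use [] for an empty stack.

Answer: [-7, 12]

Derivation:
Step 1 ('push 7'): [7]
Step 2 ('neg'): [-7]
Step 3 ('push 12'): [-7, 12]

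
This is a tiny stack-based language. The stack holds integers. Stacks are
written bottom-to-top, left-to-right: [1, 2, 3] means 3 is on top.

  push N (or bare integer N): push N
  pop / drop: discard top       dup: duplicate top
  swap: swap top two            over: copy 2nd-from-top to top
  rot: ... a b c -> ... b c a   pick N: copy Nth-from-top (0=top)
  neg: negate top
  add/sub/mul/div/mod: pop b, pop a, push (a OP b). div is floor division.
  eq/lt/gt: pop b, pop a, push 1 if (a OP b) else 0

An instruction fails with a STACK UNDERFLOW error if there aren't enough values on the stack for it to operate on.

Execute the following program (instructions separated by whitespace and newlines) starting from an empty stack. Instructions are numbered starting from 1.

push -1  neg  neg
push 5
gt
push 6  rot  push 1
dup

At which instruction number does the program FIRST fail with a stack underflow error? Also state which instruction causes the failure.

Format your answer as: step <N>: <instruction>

Step 1 ('push -1'): stack = [-1], depth = 1
Step 2 ('neg'): stack = [1], depth = 1
Step 3 ('neg'): stack = [-1], depth = 1
Step 4 ('push 5'): stack = [-1, 5], depth = 2
Step 5 ('gt'): stack = [0], depth = 1
Step 6 ('push 6'): stack = [0, 6], depth = 2
Step 7 ('rot'): needs 3 value(s) but depth is 2 — STACK UNDERFLOW

Answer: step 7: rot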